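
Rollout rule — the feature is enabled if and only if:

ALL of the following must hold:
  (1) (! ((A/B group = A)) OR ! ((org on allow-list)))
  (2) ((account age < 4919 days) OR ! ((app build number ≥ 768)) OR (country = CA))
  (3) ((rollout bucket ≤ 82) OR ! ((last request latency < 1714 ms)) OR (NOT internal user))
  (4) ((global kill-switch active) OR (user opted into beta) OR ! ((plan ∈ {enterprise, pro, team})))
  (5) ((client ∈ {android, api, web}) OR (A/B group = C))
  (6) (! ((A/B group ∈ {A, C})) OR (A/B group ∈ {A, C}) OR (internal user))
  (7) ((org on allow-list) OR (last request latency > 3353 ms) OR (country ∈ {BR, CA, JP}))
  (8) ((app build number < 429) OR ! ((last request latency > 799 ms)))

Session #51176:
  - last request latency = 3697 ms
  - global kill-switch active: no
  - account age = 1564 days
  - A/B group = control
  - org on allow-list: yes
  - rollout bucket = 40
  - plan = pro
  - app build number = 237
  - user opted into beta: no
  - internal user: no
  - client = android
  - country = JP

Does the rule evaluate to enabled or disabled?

Disabled

Atomic conditions:
  A/B group = A: control == A is false
  org on allow-list: yes → true
  account age < 4919 days: 1564 < 4919 is true
  app build number ≥ 768: 237 ≥ 768 is false
  country = CA: JP == CA is false
  rollout bucket ≤ 82: 40 ≤ 82 is true
  last request latency < 1714 ms: 3697 < 1714 is false
  NOT internal user: no → true
  global kill-switch active: no → false
  user opted into beta: no → false
  plan ∈ {enterprise, pro, team}: pro is in the set → true
  client ∈ {android, api, web}: android is in the set → true
  A/B group = C: control == C is false
  A/B group ∈ {A, C}: control is not in the set → false
  internal user: no → false
  last request latency > 3353 ms: 3697 > 3353 is true
  country ∈ {BR, CA, JP}: JP is in the set → true
  app build number < 429: 237 < 429 is true
  last request latency > 799 ms: 3697 > 799 is true
Combine:
[1.1] NOT false = true
[1.2] NOT true = false
[1] true OR false = true
[2.2] NOT false = true
[2] true OR true OR false = true
[3.2] NOT false = true
[3] true OR true OR true = true
[4.3] NOT true = false
[4] false OR false OR false = false
[5] true OR false = true
[6.1] NOT false = true
[6] true OR false OR false = true
[7] true OR true OR true = true
[8.2] NOT true = false
[8] true OR false = true
[root] true AND true AND true AND false AND true AND true AND true AND true = false
Overall: false → disabled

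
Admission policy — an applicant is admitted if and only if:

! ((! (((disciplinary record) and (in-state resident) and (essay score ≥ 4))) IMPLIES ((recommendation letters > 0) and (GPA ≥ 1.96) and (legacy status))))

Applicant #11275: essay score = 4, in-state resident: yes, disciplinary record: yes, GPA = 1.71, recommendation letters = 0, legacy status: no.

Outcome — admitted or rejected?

Atomic conditions:
  disciplinary record: yes → true
  in-state resident: yes → true
  essay score ≥ 4: 4 ≥ 4 is true
  recommendation letters > 0: 0 > 0 is false
  GPA ≥ 1.96: 1.71 ≥ 1.96 is false
  legacy status: no → false
Combine:
[1.1.1] true AND true AND true = true
[1.1] NOT true = false
[1.2] false AND false AND false = false
[1] false → false (antecedent false ⇒ implication holds) = true
[root] NOT true = false
Overall: false → rejected

Rejected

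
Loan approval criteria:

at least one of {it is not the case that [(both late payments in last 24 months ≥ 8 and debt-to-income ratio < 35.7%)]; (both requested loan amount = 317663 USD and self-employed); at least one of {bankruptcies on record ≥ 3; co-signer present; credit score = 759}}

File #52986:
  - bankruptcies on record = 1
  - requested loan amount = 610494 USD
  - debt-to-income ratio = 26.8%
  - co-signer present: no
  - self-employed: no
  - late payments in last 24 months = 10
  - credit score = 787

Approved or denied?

Denied

Atomic conditions:
  late payments in last 24 months ≥ 8: 10 ≥ 8 is true
  debt-to-income ratio < 35.7%: 26.8 < 35.7 is true
  requested loan amount = 317663 USD: 610494 == 317663 is false
  self-employed: no → false
  bankruptcies on record ≥ 3: 1 ≥ 3 is false
  co-signer present: no → false
  credit score = 759: 787 == 759 is false
Combine:
[1.1] true AND true = true
[1] NOT true = false
[2] false AND false = false
[3] false OR false OR false = false
[root] false OR false OR false = false
Overall: false → denied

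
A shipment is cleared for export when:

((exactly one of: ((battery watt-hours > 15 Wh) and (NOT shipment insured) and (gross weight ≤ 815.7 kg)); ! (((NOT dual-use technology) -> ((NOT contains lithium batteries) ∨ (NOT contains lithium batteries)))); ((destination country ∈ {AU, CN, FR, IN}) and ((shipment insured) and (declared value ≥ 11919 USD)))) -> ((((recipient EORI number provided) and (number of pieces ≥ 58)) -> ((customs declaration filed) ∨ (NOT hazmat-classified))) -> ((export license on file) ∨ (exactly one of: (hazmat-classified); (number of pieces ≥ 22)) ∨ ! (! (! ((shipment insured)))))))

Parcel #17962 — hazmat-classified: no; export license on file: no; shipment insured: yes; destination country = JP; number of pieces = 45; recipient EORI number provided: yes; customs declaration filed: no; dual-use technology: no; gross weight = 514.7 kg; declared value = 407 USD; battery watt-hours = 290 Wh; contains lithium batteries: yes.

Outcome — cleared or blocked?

Cleared

Atomic conditions:
  battery watt-hours > 15 Wh: 290 > 15 is true
  NOT shipment insured: yes → false
  gross weight ≤ 815.7 kg: 514.7 ≤ 815.7 is true
  NOT dual-use technology: no → true
  NOT contains lithium batteries: yes → false
  destination country ∈ {AU, CN, FR, IN}: JP is not in the set → false
  shipment insured: yes → true
  declared value ≥ 11919 USD: 407 ≥ 11919 is false
  recipient EORI number provided: yes → true
  number of pieces ≥ 58: 45 ≥ 58 is false
  customs declaration filed: no → false
  NOT hazmat-classified: no → true
  export license on file: no → false
  hazmat-classified: no → false
  number of pieces ≥ 22: 45 ≥ 22 is true
Combine:
[1.1] true AND false AND true = false
[1.2.1.2] false OR false = false
[1.2.1] true → false = false
[1.2] NOT false = true
[1.3.2] true AND false = false
[1.3] false AND false = false
[1] exactly-one(false, true, false) = true
[2.1.1] true AND false = false
[2.1.2] false OR true = true
[2.1] false → true (antecedent false ⇒ implication holds) = true
[2.2.2] exactly-one(false, true) = true
[2.2.3.1.1] NOT true = false
[2.2.3.1] NOT false = true
[2.2.3] NOT true = false
[2.2] false OR true OR false = true
[2] true → true = true
[root] true → true = true
Overall: true → cleared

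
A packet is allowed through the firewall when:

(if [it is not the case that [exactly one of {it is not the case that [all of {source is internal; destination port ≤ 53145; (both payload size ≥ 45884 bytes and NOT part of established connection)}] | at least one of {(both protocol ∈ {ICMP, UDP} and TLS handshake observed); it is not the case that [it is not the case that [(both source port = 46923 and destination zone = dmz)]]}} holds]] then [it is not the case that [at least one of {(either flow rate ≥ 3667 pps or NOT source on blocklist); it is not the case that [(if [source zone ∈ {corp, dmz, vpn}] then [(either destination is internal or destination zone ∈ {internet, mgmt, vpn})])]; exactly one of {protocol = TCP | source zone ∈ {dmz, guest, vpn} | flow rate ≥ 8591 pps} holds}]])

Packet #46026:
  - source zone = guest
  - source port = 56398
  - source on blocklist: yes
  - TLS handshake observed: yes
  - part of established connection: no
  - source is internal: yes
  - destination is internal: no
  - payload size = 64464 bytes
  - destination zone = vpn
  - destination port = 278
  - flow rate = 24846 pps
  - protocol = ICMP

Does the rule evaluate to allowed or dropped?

Allowed

Atomic conditions:
  source is internal: yes → true
  destination port ≤ 53145: 278 ≤ 53145 is true
  payload size ≥ 45884 bytes: 64464 ≥ 45884 is true
  NOT part of established connection: no → true
  protocol ∈ {ICMP, UDP}: ICMP is in the set → true
  TLS handshake observed: yes → true
  source port = 46923: 56398 == 46923 is false
  destination zone = dmz: vpn == dmz is false
  flow rate ≥ 3667 pps: 24846 ≥ 3667 is true
  NOT source on blocklist: yes → false
  source zone ∈ {corp, dmz, vpn}: guest is not in the set → false
  destination is internal: no → false
  destination zone ∈ {internet, mgmt, vpn}: vpn is in the set → true
  protocol = TCP: ICMP == TCP is false
  source zone ∈ {dmz, guest, vpn}: guest is in the set → true
  flow rate ≥ 8591 pps: 24846 ≥ 8591 is true
Combine:
[1.1.1.1.3] true AND true = true
[1.1.1.1] true AND true AND true = true
[1.1.1] NOT true = false
[1.1.2.1] true AND true = true
[1.1.2.2.1.1] false AND false = false
[1.1.2.2.1] NOT false = true
[1.1.2.2] NOT true = false
[1.1.2] true OR false = true
[1.1] exactly-one(false, true) = true
[1] NOT true = false
[2.1.1] true OR false = true
[2.1.2.1.2] false OR true = true
[2.1.2.1] false → true (antecedent false ⇒ implication holds) = true
[2.1.2] NOT true = false
[2.1.3] exactly-one(false, true, true) = false
[2.1] true OR false OR false = true
[2] NOT true = false
[root] false → false (antecedent false ⇒ implication holds) = true
Overall: true → allowed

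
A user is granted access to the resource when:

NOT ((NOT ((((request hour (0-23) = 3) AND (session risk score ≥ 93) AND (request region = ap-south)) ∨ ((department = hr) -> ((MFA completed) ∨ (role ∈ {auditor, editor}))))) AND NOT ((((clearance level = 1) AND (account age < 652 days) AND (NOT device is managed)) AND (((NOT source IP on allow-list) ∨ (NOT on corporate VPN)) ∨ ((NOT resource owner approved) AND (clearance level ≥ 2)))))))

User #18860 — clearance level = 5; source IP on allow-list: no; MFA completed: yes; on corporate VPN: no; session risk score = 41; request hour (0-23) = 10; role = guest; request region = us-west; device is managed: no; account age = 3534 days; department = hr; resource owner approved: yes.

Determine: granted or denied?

Atomic conditions:
  request hour (0-23) = 3: 10 == 3 is false
  session risk score ≥ 93: 41 ≥ 93 is false
  request region = ap-south: us-west == ap-south is false
  department = hr: hr == hr is true
  MFA completed: yes → true
  role ∈ {auditor, editor}: guest is not in the set → false
  clearance level = 1: 5 == 1 is false
  account age < 652 days: 3534 < 652 is false
  NOT device is managed: no → true
  NOT source IP on allow-list: no → true
  NOT on corporate VPN: no → true
  NOT resource owner approved: yes → false
  clearance level ≥ 2: 5 ≥ 2 is true
Combine:
[1.1.1.1] false AND false AND false = false
[1.1.1.2.2] true OR false = true
[1.1.1.2] true → true = true
[1.1.1] false OR true = true
[1.1] NOT true = false
[1.2.1.1] false AND false AND true = false
[1.2.1.2.1] true OR true = true
[1.2.1.2.2] false AND true = false
[1.2.1.2] true OR false = true
[1.2.1] false AND true = false
[1.2] NOT false = true
[1] false AND true = false
[root] NOT false = true
Overall: true → granted

Granted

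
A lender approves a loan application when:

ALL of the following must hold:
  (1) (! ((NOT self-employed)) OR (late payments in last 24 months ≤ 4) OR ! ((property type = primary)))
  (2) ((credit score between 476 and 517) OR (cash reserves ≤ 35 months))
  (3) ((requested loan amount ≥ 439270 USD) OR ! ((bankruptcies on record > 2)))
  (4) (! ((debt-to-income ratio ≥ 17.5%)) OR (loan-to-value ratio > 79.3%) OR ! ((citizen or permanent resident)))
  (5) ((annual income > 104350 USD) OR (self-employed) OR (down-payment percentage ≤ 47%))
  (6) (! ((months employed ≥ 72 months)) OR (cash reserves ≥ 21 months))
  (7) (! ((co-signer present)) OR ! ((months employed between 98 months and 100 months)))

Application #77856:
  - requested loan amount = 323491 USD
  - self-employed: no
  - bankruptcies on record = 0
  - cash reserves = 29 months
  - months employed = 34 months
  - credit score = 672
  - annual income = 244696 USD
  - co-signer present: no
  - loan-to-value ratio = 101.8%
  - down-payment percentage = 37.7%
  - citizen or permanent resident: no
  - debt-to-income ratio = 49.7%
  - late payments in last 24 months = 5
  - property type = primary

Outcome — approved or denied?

Atomic conditions:
  NOT self-employed: no → true
  late payments in last 24 months ≤ 4: 5 ≤ 4 is false
  property type = primary: primary == primary is true
  credit score between 476 and 517: 672 in [476, 517] is false
  cash reserves ≤ 35 months: 29 ≤ 35 is true
  requested loan amount ≥ 439270 USD: 323491 ≥ 439270 is false
  bankruptcies on record > 2: 0 > 2 is false
  debt-to-income ratio ≥ 17.5%: 49.7 ≥ 17.5 is true
  loan-to-value ratio > 79.3%: 101.8 > 79.3 is true
  citizen or permanent resident: no → false
  annual income > 104350 USD: 244696 > 104350 is true
  self-employed: no → false
  down-payment percentage ≤ 47%: 37.7 ≤ 47 is true
  months employed ≥ 72 months: 34 ≥ 72 is false
  cash reserves ≥ 21 months: 29 ≥ 21 is true
  co-signer present: no → false
  months employed between 98 months and 100 months: 34 in [98, 100] is false
Combine:
[1.1] NOT true = false
[1.3] NOT true = false
[1] false OR false OR false = false
[2] false OR true = true
[3.2] NOT false = true
[3] false OR true = true
[4.1] NOT true = false
[4.3] NOT false = true
[4] false OR true OR true = true
[5] true OR false OR true = true
[6.1] NOT false = true
[6] true OR true = true
[7.1] NOT false = true
[7.2] NOT false = true
[7] true OR true = true
[root] false AND true AND true AND true AND true AND true AND true = false
Overall: false → denied

Denied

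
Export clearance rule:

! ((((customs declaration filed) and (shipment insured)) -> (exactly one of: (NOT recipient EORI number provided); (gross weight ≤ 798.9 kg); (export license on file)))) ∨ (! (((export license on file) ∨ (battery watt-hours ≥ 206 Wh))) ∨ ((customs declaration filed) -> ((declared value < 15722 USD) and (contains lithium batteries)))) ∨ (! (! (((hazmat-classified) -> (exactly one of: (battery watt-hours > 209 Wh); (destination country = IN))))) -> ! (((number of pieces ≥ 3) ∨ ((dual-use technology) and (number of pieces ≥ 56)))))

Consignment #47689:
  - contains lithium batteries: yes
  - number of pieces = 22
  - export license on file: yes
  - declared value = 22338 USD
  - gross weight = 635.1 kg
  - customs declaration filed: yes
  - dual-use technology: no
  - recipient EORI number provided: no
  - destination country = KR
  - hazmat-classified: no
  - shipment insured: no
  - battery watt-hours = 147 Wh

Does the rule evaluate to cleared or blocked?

Atomic conditions:
  customs declaration filed: yes → true
  shipment insured: no → false
  NOT recipient EORI number provided: no → true
  gross weight ≤ 798.9 kg: 635.1 ≤ 798.9 is true
  export license on file: yes → true
  battery watt-hours ≥ 206 Wh: 147 ≥ 206 is false
  declared value < 15722 USD: 22338 < 15722 is false
  contains lithium batteries: yes → true
  hazmat-classified: no → false
  battery watt-hours > 209 Wh: 147 > 209 is false
  destination country = IN: KR == IN is false
  number of pieces ≥ 3: 22 ≥ 3 is true
  dual-use technology: no → false
  number of pieces ≥ 56: 22 ≥ 56 is false
Combine:
[1.1.1] true AND false = false
[1.1.2] exactly-one(true, true, true) = false
[1.1] false → false (antecedent false ⇒ implication holds) = true
[1] NOT true = false
[2.1.1] true OR false = true
[2.1] NOT true = false
[2.2.2] false AND true = false
[2.2] true → false = false
[2] false OR false = false
[3.1.1.1.2] exactly-one(false, false) = false
[3.1.1.1] false → false (antecedent false ⇒ implication holds) = true
[3.1.1] NOT true = false
[3.1] NOT false = true
[3.2.1.2] false AND false = false
[3.2.1] true OR false = true
[3.2] NOT true = false
[3] true → false = false
[root] false OR false OR false = false
Overall: false → blocked

Blocked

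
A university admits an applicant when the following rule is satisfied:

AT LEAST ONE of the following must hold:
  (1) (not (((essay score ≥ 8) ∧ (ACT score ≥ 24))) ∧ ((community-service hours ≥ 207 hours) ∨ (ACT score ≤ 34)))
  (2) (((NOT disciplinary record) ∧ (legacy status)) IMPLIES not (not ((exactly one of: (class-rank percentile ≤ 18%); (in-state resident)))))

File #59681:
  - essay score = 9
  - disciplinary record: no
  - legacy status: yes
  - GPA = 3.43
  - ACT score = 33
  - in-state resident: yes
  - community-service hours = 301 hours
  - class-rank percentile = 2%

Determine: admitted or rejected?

Atomic conditions:
  essay score ≥ 8: 9 ≥ 8 is true
  ACT score ≥ 24: 33 ≥ 24 is true
  community-service hours ≥ 207 hours: 301 ≥ 207 is true
  ACT score ≤ 34: 33 ≤ 34 is true
  NOT disciplinary record: no → true
  legacy status: yes → true
  class-rank percentile ≤ 18%: 2 ≤ 18 is true
  in-state resident: yes → true
Combine:
[1.1.1] true AND true = true
[1.1] NOT true = false
[1.2] true OR true = true
[1] false AND true = false
[2.1] true AND true = true
[2.2.1.1] exactly-one(true, true) = false
[2.2.1] NOT false = true
[2.2] NOT true = false
[2] true → false = false
[root] false OR false = false
Overall: false → rejected

Rejected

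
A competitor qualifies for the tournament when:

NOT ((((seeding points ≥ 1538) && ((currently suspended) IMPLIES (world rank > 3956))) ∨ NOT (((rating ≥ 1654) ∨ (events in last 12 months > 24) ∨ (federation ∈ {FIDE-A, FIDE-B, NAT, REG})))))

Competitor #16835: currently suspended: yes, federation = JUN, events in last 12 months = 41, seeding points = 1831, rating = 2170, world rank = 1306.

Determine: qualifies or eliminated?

Atomic conditions:
  seeding points ≥ 1538: 1831 ≥ 1538 is true
  currently suspended: yes → true
  world rank > 3956: 1306 > 3956 is false
  rating ≥ 1654: 2170 ≥ 1654 is true
  events in last 12 months > 24: 41 > 24 is true
  federation ∈ {FIDE-A, FIDE-B, NAT, REG}: JUN is not in the set → false
Combine:
[1.1.2] true → false = false
[1.1] true AND false = false
[1.2.1] true OR true OR false = true
[1.2] NOT true = false
[1] false OR false = false
[root] NOT false = true
Overall: true → qualifies

Qualifies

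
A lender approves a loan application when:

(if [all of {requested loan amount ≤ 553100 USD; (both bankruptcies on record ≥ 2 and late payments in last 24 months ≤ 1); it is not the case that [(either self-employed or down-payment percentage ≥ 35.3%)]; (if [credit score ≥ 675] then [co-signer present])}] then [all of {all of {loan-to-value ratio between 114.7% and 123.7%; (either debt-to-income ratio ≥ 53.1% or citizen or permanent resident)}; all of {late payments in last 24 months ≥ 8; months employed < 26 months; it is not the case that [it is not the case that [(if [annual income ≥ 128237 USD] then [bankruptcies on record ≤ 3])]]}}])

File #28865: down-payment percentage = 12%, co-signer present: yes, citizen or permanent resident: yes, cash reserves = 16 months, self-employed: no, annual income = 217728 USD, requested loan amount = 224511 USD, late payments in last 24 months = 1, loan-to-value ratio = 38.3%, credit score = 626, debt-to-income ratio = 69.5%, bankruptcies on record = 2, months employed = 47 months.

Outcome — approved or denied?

Atomic conditions:
  requested loan amount ≤ 553100 USD: 224511 ≤ 553100 is true
  bankruptcies on record ≥ 2: 2 ≥ 2 is true
  late payments in last 24 months ≤ 1: 1 ≤ 1 is true
  self-employed: no → false
  down-payment percentage ≥ 35.3%: 12 ≥ 35.3 is false
  credit score ≥ 675: 626 ≥ 675 is false
  co-signer present: yes → true
  loan-to-value ratio between 114.7% and 123.7%: 38.3 in [114.7, 123.7] is false
  debt-to-income ratio ≥ 53.1%: 69.5 ≥ 53.1 is true
  citizen or permanent resident: yes → true
  late payments in last 24 months ≥ 8: 1 ≥ 8 is false
  months employed < 26 months: 47 < 26 is false
  annual income ≥ 128237 USD: 217728 ≥ 128237 is true
  bankruptcies on record ≤ 3: 2 ≤ 3 is true
Combine:
[1.2] true AND true = true
[1.3.1] false OR false = false
[1.3] NOT false = true
[1.4] false → true (antecedent false ⇒ implication holds) = true
[1] true AND true AND true AND true = true
[2.1.2] true OR true = true
[2.1] false AND true = false
[2.2.3.1.1] true → true = true
[2.2.3.1] NOT true = false
[2.2.3] NOT false = true
[2.2] false AND false AND true = false
[2] false AND false = false
[root] true → false = false
Overall: false → denied

Denied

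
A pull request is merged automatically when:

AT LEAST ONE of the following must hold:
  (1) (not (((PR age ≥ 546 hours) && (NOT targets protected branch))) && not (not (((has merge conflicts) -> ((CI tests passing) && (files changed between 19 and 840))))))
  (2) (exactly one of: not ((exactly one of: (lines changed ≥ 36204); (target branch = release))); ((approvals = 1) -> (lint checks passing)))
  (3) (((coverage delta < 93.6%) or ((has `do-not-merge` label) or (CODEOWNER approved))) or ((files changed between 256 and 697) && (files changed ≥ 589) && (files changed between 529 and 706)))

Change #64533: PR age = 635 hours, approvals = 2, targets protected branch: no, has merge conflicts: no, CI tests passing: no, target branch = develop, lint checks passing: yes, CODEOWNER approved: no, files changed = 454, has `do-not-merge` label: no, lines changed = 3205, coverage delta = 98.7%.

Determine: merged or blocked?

Atomic conditions:
  PR age ≥ 546 hours: 635 ≥ 546 is true
  NOT targets protected branch: no → true
  has merge conflicts: no → false
  CI tests passing: no → false
  files changed between 19 and 840: 454 in [19, 840] is true
  lines changed ≥ 36204: 3205 ≥ 36204 is false
  target branch = release: develop == release is false
  approvals = 1: 2 == 1 is false
  lint checks passing: yes → true
  coverage delta < 93.6%: 98.7 < 93.6 is false
  has `do-not-merge` label: no → false
  CODEOWNER approved: no → false
  files changed between 256 and 697: 454 in [256, 697] is true
  files changed ≥ 589: 454 ≥ 589 is false
  files changed between 529 and 706: 454 in [529, 706] is false
Combine:
[1.1.1] true AND true = true
[1.1] NOT true = false
[1.2.1.1.2] false AND true = false
[1.2.1.1] false → false (antecedent false ⇒ implication holds) = true
[1.2.1] NOT true = false
[1.2] NOT false = true
[1] false AND true = false
[2.1.1] exactly-one(false, false) = false
[2.1] NOT false = true
[2.2] false → true (antecedent false ⇒ implication holds) = true
[2] exactly-one(true, true) = false
[3.1.2] false OR false = false
[3.1] false OR false = false
[3.2] true AND false AND false = false
[3] false OR false = false
[root] false OR false OR false = false
Overall: false → blocked

Blocked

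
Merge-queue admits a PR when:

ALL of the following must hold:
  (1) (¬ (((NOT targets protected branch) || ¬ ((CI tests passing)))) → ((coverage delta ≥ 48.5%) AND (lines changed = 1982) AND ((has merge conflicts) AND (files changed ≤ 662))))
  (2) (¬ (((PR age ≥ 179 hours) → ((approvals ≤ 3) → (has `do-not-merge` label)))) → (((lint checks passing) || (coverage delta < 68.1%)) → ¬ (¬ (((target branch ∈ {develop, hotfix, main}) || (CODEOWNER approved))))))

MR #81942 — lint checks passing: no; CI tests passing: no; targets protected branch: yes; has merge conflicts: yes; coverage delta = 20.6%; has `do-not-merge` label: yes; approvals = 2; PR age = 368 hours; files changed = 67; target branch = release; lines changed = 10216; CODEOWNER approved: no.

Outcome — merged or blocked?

Merged

Atomic conditions:
  NOT targets protected branch: yes → false
  CI tests passing: no → false
  coverage delta ≥ 48.5%: 20.6 ≥ 48.5 is false
  lines changed = 1982: 10216 == 1982 is false
  has merge conflicts: yes → true
  files changed ≤ 662: 67 ≤ 662 is true
  PR age ≥ 179 hours: 368 ≥ 179 is true
  approvals ≤ 3: 2 ≤ 3 is true
  has `do-not-merge` label: yes → true
  lint checks passing: no → false
  coverage delta < 68.1%: 20.6 < 68.1 is true
  target branch ∈ {develop, hotfix, main}: release is not in the set → false
  CODEOWNER approved: no → false
Combine:
[1.1.1.2] NOT false = true
[1.1.1] false OR true = true
[1.1] NOT true = false
[1.2.3] true AND true = true
[1.2] false AND false AND true = false
[1] false → false (antecedent false ⇒ implication holds) = true
[2.1.1.2] true → true = true
[2.1.1] true → true = true
[2.1] NOT true = false
[2.2.1] false OR true = true
[2.2.2.1.1] false OR false = false
[2.2.2.1] NOT false = true
[2.2.2] NOT true = false
[2.2] true → false = false
[2] false → false (antecedent false ⇒ implication holds) = true
[root] true AND true = true
Overall: true → merged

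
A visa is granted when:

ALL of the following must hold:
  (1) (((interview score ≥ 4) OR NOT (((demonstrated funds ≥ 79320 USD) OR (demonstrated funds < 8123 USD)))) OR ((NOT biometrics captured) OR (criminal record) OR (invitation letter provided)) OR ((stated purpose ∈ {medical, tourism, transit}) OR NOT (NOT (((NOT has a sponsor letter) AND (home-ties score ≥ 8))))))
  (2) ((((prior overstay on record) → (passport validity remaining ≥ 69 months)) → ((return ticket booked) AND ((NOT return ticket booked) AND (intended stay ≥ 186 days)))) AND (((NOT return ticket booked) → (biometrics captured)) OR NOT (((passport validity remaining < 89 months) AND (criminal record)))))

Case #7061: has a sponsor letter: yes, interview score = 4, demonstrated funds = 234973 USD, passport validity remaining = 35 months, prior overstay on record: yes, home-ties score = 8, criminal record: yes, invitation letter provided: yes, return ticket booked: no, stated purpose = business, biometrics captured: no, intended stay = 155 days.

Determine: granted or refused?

Refused

Atomic conditions:
  interview score ≥ 4: 4 ≥ 4 is true
  demonstrated funds ≥ 79320 USD: 234973 ≥ 79320 is true
  demonstrated funds < 8123 USD: 234973 < 8123 is false
  NOT biometrics captured: no → true
  criminal record: yes → true
  invitation letter provided: yes → true
  stated purpose ∈ {medical, tourism, transit}: business is not in the set → false
  NOT has a sponsor letter: yes → false
  home-ties score ≥ 8: 8 ≥ 8 is true
  prior overstay on record: yes → true
  passport validity remaining ≥ 69 months: 35 ≥ 69 is false
  return ticket booked: no → false
  NOT return ticket booked: no → true
  intended stay ≥ 186 days: 155 ≥ 186 is false
  biometrics captured: no → false
  passport validity remaining < 89 months: 35 < 89 is true
Combine:
[1.1.2.1] true OR false = true
[1.1.2] NOT true = false
[1.1] true OR false = true
[1.2] true OR true OR true = true
[1.3.2.1.1] false AND true = false
[1.3.2.1] NOT false = true
[1.3.2] NOT true = false
[1.3] false OR false = false
[1] true OR true OR false = true
[2.1.1] true → false = false
[2.1.2.2] true AND false = false
[2.1.2] false AND false = false
[2.1] false → false (antecedent false ⇒ implication holds) = true
[2.2.1] true → false = false
[2.2.2.1] true AND true = true
[2.2.2] NOT true = false
[2.2] false OR false = false
[2] true AND false = false
[root] true AND false = false
Overall: false → refused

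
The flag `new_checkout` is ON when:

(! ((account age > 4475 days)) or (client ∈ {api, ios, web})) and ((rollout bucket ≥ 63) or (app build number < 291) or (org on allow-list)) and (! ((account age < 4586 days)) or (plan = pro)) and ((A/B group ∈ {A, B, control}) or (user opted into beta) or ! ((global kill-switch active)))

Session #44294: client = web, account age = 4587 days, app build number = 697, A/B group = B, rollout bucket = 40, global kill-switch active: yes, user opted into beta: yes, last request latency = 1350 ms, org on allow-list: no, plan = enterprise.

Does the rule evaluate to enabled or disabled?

Disabled

Atomic conditions:
  account age > 4475 days: 4587 > 4475 is true
  client ∈ {api, ios, web}: web is in the set → true
  rollout bucket ≥ 63: 40 ≥ 63 is false
  app build number < 291: 697 < 291 is false
  org on allow-list: no → false
  account age < 4586 days: 4587 < 4586 is false
  plan = pro: enterprise == pro is false
  A/B group ∈ {A, B, control}: B is in the set → true
  user opted into beta: yes → true
  global kill-switch active: yes → true
Combine:
[1.1] NOT true = false
[1] false OR true = true
[2] false OR false OR false = false
[3.1] NOT false = true
[3] true OR false = true
[4.3] NOT true = false
[4] true OR true OR false = true
[root] true AND false AND true AND true = false
Overall: false → disabled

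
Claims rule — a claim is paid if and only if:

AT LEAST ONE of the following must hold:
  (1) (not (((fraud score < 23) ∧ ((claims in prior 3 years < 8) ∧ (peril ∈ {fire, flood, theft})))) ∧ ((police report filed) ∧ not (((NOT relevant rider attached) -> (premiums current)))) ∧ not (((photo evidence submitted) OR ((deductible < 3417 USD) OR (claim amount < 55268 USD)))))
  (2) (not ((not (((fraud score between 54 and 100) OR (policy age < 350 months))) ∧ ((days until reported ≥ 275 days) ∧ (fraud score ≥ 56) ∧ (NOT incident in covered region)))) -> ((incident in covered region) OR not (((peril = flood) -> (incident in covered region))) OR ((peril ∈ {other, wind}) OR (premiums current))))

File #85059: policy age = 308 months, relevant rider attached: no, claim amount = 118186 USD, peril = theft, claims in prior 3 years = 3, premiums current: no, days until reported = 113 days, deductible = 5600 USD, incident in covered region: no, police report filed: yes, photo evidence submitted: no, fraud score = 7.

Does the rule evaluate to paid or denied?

Atomic conditions:
  fraud score < 23: 7 < 23 is true
  claims in prior 3 years < 8: 3 < 8 is true
  peril ∈ {fire, flood, theft}: theft is in the set → true
  police report filed: yes → true
  NOT relevant rider attached: no → true
  premiums current: no → false
  photo evidence submitted: no → false
  deductible < 3417 USD: 5600 < 3417 is false
  claim amount < 55268 USD: 118186 < 55268 is false
  fraud score between 54 and 100: 7 in [54, 100] is false
  policy age < 350 months: 308 < 350 is true
  days until reported ≥ 275 days: 113 ≥ 275 is false
  fraud score ≥ 56: 7 ≥ 56 is false
  NOT incident in covered region: no → true
  incident in covered region: no → false
  peril = flood: theft == flood is false
  peril ∈ {other, wind}: theft is not in the set → false
Combine:
[1.1.1.2] true AND true = true
[1.1.1] true AND true = true
[1.1] NOT true = false
[1.2.2.1] true → false = false
[1.2.2] NOT false = true
[1.2] true AND true = true
[1.3.1.2] false OR false = false
[1.3.1] false OR false = false
[1.3] NOT false = true
[1] false AND true AND true = false
[2.1.1.1.1] false OR true = true
[2.1.1.1] NOT true = false
[2.1.1.2] false AND false AND true = false
[2.1.1] false AND false = false
[2.1] NOT false = true
[2.2.2.1] false → false (antecedent false ⇒ implication holds) = true
[2.2.2] NOT true = false
[2.2.3] false OR false = false
[2.2] false OR false OR false = false
[2] true → false = false
[root] false OR false = false
Overall: false → denied

Denied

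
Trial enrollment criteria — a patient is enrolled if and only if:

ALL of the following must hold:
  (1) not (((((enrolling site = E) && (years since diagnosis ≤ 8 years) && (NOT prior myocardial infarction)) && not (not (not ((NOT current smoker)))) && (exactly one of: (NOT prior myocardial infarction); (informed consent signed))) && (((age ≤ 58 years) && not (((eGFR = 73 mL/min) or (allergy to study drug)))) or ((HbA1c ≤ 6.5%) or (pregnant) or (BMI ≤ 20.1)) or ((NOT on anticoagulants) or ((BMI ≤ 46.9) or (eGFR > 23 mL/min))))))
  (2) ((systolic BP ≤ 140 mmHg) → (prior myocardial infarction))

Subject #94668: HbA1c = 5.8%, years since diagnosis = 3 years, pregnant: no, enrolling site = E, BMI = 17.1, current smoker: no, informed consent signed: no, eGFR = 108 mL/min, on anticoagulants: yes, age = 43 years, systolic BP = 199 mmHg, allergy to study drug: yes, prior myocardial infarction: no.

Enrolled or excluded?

Enrolled

Atomic conditions:
  enrolling site = E: E == E is true
  years since diagnosis ≤ 8 years: 3 ≤ 8 is true
  NOT prior myocardial infarction: no → true
  NOT current smoker: no → true
  informed consent signed: no → false
  age ≤ 58 years: 43 ≤ 58 is true
  eGFR = 73 mL/min: 108 == 73 is false
  allergy to study drug: yes → true
  HbA1c ≤ 6.5%: 5.8 ≤ 6.5 is true
  pregnant: no → false
  BMI ≤ 20.1: 17.1 ≤ 20.1 is true
  NOT on anticoagulants: yes → false
  BMI ≤ 46.9: 17.1 ≤ 46.9 is true
  eGFR > 23 mL/min: 108 > 23 is true
  systolic BP ≤ 140 mmHg: 199 ≤ 140 is false
  prior myocardial infarction: no → false
Combine:
[1.1.1.1] true AND true AND true = true
[1.1.1.2.1.1] NOT true = false
[1.1.1.2.1] NOT false = true
[1.1.1.2] NOT true = false
[1.1.1.3] exactly-one(true, false) = true
[1.1.1] true AND false AND true = false
[1.1.2.1.2.1] false OR true = true
[1.1.2.1.2] NOT true = false
[1.1.2.1] true AND false = false
[1.1.2.2] true OR false OR true = true
[1.1.2.3.2] true OR true = true
[1.1.2.3] false OR true = true
[1.1.2] false OR true OR true = true
[1.1] false AND true = false
[1] NOT false = true
[2] false → false (antecedent false ⇒ implication holds) = true
[root] true AND true = true
Overall: true → enrolled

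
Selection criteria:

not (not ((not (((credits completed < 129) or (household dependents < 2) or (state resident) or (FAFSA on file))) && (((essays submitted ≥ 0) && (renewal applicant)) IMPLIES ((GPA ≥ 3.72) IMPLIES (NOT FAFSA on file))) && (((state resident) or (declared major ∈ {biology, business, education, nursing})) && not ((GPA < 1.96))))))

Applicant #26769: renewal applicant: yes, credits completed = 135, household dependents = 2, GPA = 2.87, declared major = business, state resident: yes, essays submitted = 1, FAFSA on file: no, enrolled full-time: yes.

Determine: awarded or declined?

Declined

Atomic conditions:
  credits completed < 129: 135 < 129 is false
  household dependents < 2: 2 < 2 is false
  state resident: yes → true
  FAFSA on file: no → false
  essays submitted ≥ 0: 1 ≥ 0 is true
  renewal applicant: yes → true
  GPA ≥ 3.72: 2.87 ≥ 3.72 is false
  NOT FAFSA on file: no → true
  declared major ∈ {biology, business, education, nursing}: business is in the set → true
  GPA < 1.96: 2.87 < 1.96 is false
Combine:
[1.1.1.1] false OR false OR true OR false = true
[1.1.1] NOT true = false
[1.1.2.1] true AND true = true
[1.1.2.2] false → true (antecedent false ⇒ implication holds) = true
[1.1.2] true → true = true
[1.1.3.1] true OR true = true
[1.1.3.2] NOT false = true
[1.1.3] true AND true = true
[1.1] false AND true AND true = false
[1] NOT false = true
[root] NOT true = false
Overall: false → declined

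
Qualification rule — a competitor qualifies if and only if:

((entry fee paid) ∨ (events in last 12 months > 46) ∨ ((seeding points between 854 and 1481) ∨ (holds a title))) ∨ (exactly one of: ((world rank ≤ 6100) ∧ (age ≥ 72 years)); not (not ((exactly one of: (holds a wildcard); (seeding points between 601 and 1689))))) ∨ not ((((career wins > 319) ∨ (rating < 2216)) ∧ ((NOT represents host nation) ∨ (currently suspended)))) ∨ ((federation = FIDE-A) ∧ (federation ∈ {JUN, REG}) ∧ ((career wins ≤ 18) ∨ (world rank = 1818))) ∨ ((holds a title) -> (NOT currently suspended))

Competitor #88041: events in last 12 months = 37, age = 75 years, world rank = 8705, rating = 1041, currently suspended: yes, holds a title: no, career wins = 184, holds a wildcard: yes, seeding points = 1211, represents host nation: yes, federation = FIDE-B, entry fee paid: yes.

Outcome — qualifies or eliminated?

Atomic conditions:
  entry fee paid: yes → true
  events in last 12 months > 46: 37 > 46 is false
  seeding points between 854 and 1481: 1211 in [854, 1481] is true
  holds a title: no → false
  world rank ≤ 6100: 8705 ≤ 6100 is false
  age ≥ 72 years: 75 ≥ 72 is true
  holds a wildcard: yes → true
  seeding points between 601 and 1689: 1211 in [601, 1689] is true
  career wins > 319: 184 > 319 is false
  rating < 2216: 1041 < 2216 is true
  NOT represents host nation: yes → false
  currently suspended: yes → true
  federation = FIDE-A: FIDE-B == FIDE-A is false
  federation ∈ {JUN, REG}: FIDE-B is not in the set → false
  career wins ≤ 18: 184 ≤ 18 is false
  world rank = 1818: 8705 == 1818 is false
  NOT currently suspended: yes → false
Combine:
[1.3] true OR false = true
[1] true OR false OR true = true
[2.1] false AND true = false
[2.2.1.1] exactly-one(true, true) = false
[2.2.1] NOT false = true
[2.2] NOT true = false
[2] exactly-one(false, false) = false
[3.1.1] false OR true = true
[3.1.2] false OR true = true
[3.1] true AND true = true
[3] NOT true = false
[4.3] false OR false = false
[4] false AND false AND false = false
[5] false → false (antecedent false ⇒ implication holds) = true
[root] true OR false OR false OR false OR true = true
Overall: true → qualifies

Qualifies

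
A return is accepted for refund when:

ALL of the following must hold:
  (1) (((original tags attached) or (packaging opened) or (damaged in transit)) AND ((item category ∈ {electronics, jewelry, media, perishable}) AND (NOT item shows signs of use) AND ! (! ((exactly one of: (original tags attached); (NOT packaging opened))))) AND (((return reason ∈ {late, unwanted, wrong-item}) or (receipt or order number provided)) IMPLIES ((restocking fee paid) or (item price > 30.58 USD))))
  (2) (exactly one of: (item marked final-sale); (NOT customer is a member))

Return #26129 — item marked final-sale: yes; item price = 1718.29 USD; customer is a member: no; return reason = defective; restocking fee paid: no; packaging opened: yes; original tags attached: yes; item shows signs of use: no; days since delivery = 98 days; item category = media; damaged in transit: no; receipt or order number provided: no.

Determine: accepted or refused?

Atomic conditions:
  original tags attached: yes → true
  packaging opened: yes → true
  damaged in transit: no → false
  item category ∈ {electronics, jewelry, media, perishable}: media is in the set → true
  NOT item shows signs of use: no → true
  NOT packaging opened: yes → false
  return reason ∈ {late, unwanted, wrong-item}: defective is not in the set → false
  receipt or order number provided: no → false
  restocking fee paid: no → false
  item price > 30.58 USD: 1718.29 > 30.58 is true
  item marked final-sale: yes → true
  NOT customer is a member: no → true
Combine:
[1.1] true OR true OR false = true
[1.2.3.1.1] exactly-one(true, false) = true
[1.2.3.1] NOT true = false
[1.2.3] NOT false = true
[1.2] true AND true AND true = true
[1.3.1] false OR false = false
[1.3.2] false OR true = true
[1.3] false → true (antecedent false ⇒ implication holds) = true
[1] true AND true AND true = true
[2] exactly-one(true, true) = false
[root] true AND false = false
Overall: false → refused

Refused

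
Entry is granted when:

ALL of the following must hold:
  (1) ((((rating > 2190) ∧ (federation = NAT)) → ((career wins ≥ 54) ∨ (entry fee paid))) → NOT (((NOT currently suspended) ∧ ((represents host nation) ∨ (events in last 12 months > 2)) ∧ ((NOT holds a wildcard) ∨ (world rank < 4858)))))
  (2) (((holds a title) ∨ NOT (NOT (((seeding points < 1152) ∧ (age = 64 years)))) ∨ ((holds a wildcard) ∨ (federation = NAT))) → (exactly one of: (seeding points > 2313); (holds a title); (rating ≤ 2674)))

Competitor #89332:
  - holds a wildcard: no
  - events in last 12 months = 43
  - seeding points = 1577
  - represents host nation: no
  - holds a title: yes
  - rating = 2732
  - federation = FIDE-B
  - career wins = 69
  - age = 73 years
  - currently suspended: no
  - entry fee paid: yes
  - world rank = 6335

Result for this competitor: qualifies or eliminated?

Atomic conditions:
  rating > 2190: 2732 > 2190 is true
  federation = NAT: FIDE-B == NAT is false
  career wins ≥ 54: 69 ≥ 54 is true
  entry fee paid: yes → true
  NOT currently suspended: no → true
  represents host nation: no → false
  events in last 12 months > 2: 43 > 2 is true
  NOT holds a wildcard: no → true
  world rank < 4858: 6335 < 4858 is false
  holds a title: yes → true
  seeding points < 1152: 1577 < 1152 is false
  age = 64 years: 73 == 64 is false
  holds a wildcard: no → false
  seeding points > 2313: 1577 > 2313 is false
  rating ≤ 2674: 2732 ≤ 2674 is false
Combine:
[1.1.1] true AND false = false
[1.1.2] true OR true = true
[1.1] false → true (antecedent false ⇒ implication holds) = true
[1.2.1.2] false OR true = true
[1.2.1.3] true OR false = true
[1.2.1] true AND true AND true = true
[1.2] NOT true = false
[1] true → false = false
[2.1.2.1.1] false AND false = false
[2.1.2.1] NOT false = true
[2.1.2] NOT true = false
[2.1.3] false OR false = false
[2.1] true OR false OR false = true
[2.2] exactly-one(false, true, false) = true
[2] true → true = true
[root] false AND true = false
Overall: false → eliminated

Eliminated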